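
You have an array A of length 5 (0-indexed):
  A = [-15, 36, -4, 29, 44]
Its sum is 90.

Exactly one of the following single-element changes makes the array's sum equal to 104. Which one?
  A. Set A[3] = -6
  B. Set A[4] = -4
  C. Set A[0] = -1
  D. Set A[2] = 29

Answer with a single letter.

Answer: C

Derivation:
Option A: A[3] 29->-6, delta=-35, new_sum=90+(-35)=55
Option B: A[4] 44->-4, delta=-48, new_sum=90+(-48)=42
Option C: A[0] -15->-1, delta=14, new_sum=90+(14)=104 <-- matches target
Option D: A[2] -4->29, delta=33, new_sum=90+(33)=123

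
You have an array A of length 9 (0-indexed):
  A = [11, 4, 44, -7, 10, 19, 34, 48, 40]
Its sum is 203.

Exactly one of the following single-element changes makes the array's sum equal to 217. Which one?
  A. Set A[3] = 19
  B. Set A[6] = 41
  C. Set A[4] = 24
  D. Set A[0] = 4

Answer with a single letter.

Option A: A[3] -7->19, delta=26, new_sum=203+(26)=229
Option B: A[6] 34->41, delta=7, new_sum=203+(7)=210
Option C: A[4] 10->24, delta=14, new_sum=203+(14)=217 <-- matches target
Option D: A[0] 11->4, delta=-7, new_sum=203+(-7)=196

Answer: C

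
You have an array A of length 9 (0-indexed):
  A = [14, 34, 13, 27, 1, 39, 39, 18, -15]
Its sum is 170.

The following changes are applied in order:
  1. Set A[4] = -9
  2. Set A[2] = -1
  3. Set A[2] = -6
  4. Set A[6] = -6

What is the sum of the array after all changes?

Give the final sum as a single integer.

Answer: 96

Derivation:
Initial sum: 170
Change 1: A[4] 1 -> -9, delta = -10, sum = 160
Change 2: A[2] 13 -> -1, delta = -14, sum = 146
Change 3: A[2] -1 -> -6, delta = -5, sum = 141
Change 4: A[6] 39 -> -6, delta = -45, sum = 96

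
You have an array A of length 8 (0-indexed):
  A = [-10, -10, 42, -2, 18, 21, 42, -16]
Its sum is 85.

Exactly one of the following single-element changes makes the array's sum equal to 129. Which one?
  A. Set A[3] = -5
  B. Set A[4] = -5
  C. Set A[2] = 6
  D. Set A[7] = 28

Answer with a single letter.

Answer: D

Derivation:
Option A: A[3] -2->-5, delta=-3, new_sum=85+(-3)=82
Option B: A[4] 18->-5, delta=-23, new_sum=85+(-23)=62
Option C: A[2] 42->6, delta=-36, new_sum=85+(-36)=49
Option D: A[7] -16->28, delta=44, new_sum=85+(44)=129 <-- matches target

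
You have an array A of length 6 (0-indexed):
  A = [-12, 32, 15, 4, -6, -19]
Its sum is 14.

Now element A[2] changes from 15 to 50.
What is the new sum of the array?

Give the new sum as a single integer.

Answer: 49

Derivation:
Old value at index 2: 15
New value at index 2: 50
Delta = 50 - 15 = 35
New sum = old_sum + delta = 14 + (35) = 49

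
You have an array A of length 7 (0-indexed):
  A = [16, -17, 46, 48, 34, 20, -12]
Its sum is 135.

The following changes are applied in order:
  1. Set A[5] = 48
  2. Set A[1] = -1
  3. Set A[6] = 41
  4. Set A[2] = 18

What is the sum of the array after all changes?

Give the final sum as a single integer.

Initial sum: 135
Change 1: A[5] 20 -> 48, delta = 28, sum = 163
Change 2: A[1] -17 -> -1, delta = 16, sum = 179
Change 3: A[6] -12 -> 41, delta = 53, sum = 232
Change 4: A[2] 46 -> 18, delta = -28, sum = 204

Answer: 204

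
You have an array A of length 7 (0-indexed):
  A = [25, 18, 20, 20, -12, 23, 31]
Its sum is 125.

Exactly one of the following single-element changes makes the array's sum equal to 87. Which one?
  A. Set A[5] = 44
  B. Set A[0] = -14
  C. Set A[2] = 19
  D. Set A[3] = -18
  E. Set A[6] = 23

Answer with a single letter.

Option A: A[5] 23->44, delta=21, new_sum=125+(21)=146
Option B: A[0] 25->-14, delta=-39, new_sum=125+(-39)=86
Option C: A[2] 20->19, delta=-1, new_sum=125+(-1)=124
Option D: A[3] 20->-18, delta=-38, new_sum=125+(-38)=87 <-- matches target
Option E: A[6] 31->23, delta=-8, new_sum=125+(-8)=117

Answer: D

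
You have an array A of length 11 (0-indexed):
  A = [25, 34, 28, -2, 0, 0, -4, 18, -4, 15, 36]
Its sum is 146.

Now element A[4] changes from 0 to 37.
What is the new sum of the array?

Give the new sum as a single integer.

Old value at index 4: 0
New value at index 4: 37
Delta = 37 - 0 = 37
New sum = old_sum + delta = 146 + (37) = 183

Answer: 183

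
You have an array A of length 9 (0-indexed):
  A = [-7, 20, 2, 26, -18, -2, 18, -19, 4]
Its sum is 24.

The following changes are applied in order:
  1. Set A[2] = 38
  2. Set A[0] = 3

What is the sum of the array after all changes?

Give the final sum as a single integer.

Answer: 70

Derivation:
Initial sum: 24
Change 1: A[2] 2 -> 38, delta = 36, sum = 60
Change 2: A[0] -7 -> 3, delta = 10, sum = 70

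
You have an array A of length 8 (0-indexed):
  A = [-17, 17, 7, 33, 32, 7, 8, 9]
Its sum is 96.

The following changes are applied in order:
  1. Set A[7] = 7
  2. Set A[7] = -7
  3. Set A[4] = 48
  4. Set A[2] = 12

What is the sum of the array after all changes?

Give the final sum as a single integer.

Answer: 101

Derivation:
Initial sum: 96
Change 1: A[7] 9 -> 7, delta = -2, sum = 94
Change 2: A[7] 7 -> -7, delta = -14, sum = 80
Change 3: A[4] 32 -> 48, delta = 16, sum = 96
Change 4: A[2] 7 -> 12, delta = 5, sum = 101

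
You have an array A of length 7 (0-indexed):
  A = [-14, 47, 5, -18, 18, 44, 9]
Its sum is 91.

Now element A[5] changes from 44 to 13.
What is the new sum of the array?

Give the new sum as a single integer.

Answer: 60

Derivation:
Old value at index 5: 44
New value at index 5: 13
Delta = 13 - 44 = -31
New sum = old_sum + delta = 91 + (-31) = 60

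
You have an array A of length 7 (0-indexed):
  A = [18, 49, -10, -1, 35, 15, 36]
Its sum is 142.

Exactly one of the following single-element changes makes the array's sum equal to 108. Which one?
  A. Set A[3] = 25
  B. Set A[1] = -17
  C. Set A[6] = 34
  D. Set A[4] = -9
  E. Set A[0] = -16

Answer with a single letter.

Option A: A[3] -1->25, delta=26, new_sum=142+(26)=168
Option B: A[1] 49->-17, delta=-66, new_sum=142+(-66)=76
Option C: A[6] 36->34, delta=-2, new_sum=142+(-2)=140
Option D: A[4] 35->-9, delta=-44, new_sum=142+(-44)=98
Option E: A[0] 18->-16, delta=-34, new_sum=142+(-34)=108 <-- matches target

Answer: E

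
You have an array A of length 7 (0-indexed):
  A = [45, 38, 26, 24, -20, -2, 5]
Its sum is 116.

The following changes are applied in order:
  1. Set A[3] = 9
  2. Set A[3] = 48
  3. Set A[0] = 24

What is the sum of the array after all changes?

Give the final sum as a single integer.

Answer: 119

Derivation:
Initial sum: 116
Change 1: A[3] 24 -> 9, delta = -15, sum = 101
Change 2: A[3] 9 -> 48, delta = 39, sum = 140
Change 3: A[0] 45 -> 24, delta = -21, sum = 119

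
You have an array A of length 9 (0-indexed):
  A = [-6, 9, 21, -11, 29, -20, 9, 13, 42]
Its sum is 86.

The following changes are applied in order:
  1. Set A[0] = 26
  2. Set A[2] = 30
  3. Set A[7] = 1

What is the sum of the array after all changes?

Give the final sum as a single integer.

Answer: 115

Derivation:
Initial sum: 86
Change 1: A[0] -6 -> 26, delta = 32, sum = 118
Change 2: A[2] 21 -> 30, delta = 9, sum = 127
Change 3: A[7] 13 -> 1, delta = -12, sum = 115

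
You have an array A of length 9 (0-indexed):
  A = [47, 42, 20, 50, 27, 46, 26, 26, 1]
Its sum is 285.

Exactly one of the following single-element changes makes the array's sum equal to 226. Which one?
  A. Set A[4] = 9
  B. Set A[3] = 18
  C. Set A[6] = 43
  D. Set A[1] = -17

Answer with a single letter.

Option A: A[4] 27->9, delta=-18, new_sum=285+(-18)=267
Option B: A[3] 50->18, delta=-32, new_sum=285+(-32)=253
Option C: A[6] 26->43, delta=17, new_sum=285+(17)=302
Option D: A[1] 42->-17, delta=-59, new_sum=285+(-59)=226 <-- matches target

Answer: D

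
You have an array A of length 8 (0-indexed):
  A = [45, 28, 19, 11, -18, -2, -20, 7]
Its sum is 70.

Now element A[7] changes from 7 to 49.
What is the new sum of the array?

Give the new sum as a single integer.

Old value at index 7: 7
New value at index 7: 49
Delta = 49 - 7 = 42
New sum = old_sum + delta = 70 + (42) = 112

Answer: 112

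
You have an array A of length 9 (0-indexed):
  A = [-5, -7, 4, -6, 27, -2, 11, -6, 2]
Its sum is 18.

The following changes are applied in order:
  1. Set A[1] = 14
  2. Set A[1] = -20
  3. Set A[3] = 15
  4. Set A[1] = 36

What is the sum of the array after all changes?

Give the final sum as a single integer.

Initial sum: 18
Change 1: A[1] -7 -> 14, delta = 21, sum = 39
Change 2: A[1] 14 -> -20, delta = -34, sum = 5
Change 3: A[3] -6 -> 15, delta = 21, sum = 26
Change 4: A[1] -20 -> 36, delta = 56, sum = 82

Answer: 82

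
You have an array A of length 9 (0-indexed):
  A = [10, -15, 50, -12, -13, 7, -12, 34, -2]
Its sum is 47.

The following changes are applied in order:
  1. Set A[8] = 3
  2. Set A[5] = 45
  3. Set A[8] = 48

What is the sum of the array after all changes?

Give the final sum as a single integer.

Answer: 135

Derivation:
Initial sum: 47
Change 1: A[8] -2 -> 3, delta = 5, sum = 52
Change 2: A[5] 7 -> 45, delta = 38, sum = 90
Change 3: A[8] 3 -> 48, delta = 45, sum = 135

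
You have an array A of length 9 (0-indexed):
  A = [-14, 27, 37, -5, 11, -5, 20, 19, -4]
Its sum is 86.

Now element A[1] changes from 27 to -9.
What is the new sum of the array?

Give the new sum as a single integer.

Old value at index 1: 27
New value at index 1: -9
Delta = -9 - 27 = -36
New sum = old_sum + delta = 86 + (-36) = 50

Answer: 50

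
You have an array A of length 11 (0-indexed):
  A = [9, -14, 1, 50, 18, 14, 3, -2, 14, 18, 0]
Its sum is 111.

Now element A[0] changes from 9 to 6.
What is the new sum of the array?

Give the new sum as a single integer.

Old value at index 0: 9
New value at index 0: 6
Delta = 6 - 9 = -3
New sum = old_sum + delta = 111 + (-3) = 108

Answer: 108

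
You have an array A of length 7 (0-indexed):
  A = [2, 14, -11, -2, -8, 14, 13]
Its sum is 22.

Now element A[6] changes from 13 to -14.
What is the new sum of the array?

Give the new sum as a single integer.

Answer: -5

Derivation:
Old value at index 6: 13
New value at index 6: -14
Delta = -14 - 13 = -27
New sum = old_sum + delta = 22 + (-27) = -5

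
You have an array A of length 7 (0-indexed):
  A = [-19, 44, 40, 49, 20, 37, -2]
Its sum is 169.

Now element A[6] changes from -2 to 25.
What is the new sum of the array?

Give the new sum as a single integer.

Answer: 196

Derivation:
Old value at index 6: -2
New value at index 6: 25
Delta = 25 - -2 = 27
New sum = old_sum + delta = 169 + (27) = 196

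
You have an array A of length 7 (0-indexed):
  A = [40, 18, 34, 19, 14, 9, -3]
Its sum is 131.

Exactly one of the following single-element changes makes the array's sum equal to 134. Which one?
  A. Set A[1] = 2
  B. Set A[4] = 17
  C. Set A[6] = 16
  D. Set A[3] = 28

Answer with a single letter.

Answer: B

Derivation:
Option A: A[1] 18->2, delta=-16, new_sum=131+(-16)=115
Option B: A[4] 14->17, delta=3, new_sum=131+(3)=134 <-- matches target
Option C: A[6] -3->16, delta=19, new_sum=131+(19)=150
Option D: A[3] 19->28, delta=9, new_sum=131+(9)=140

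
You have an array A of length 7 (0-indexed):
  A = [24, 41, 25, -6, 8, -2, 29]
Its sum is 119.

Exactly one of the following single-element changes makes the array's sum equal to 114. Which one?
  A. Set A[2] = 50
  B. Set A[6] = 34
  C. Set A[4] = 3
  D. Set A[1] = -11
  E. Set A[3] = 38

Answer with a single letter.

Option A: A[2] 25->50, delta=25, new_sum=119+(25)=144
Option B: A[6] 29->34, delta=5, new_sum=119+(5)=124
Option C: A[4] 8->3, delta=-5, new_sum=119+(-5)=114 <-- matches target
Option D: A[1] 41->-11, delta=-52, new_sum=119+(-52)=67
Option E: A[3] -6->38, delta=44, new_sum=119+(44)=163

Answer: C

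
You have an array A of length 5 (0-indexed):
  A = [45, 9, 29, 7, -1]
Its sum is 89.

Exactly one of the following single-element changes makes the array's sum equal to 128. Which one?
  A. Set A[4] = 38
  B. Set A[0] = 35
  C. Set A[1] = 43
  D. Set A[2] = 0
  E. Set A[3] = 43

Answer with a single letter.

Answer: A

Derivation:
Option A: A[4] -1->38, delta=39, new_sum=89+(39)=128 <-- matches target
Option B: A[0] 45->35, delta=-10, new_sum=89+(-10)=79
Option C: A[1] 9->43, delta=34, new_sum=89+(34)=123
Option D: A[2] 29->0, delta=-29, new_sum=89+(-29)=60
Option E: A[3] 7->43, delta=36, new_sum=89+(36)=125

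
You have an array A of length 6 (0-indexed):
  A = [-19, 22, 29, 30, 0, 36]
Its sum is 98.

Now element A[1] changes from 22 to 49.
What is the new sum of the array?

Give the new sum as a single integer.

Answer: 125

Derivation:
Old value at index 1: 22
New value at index 1: 49
Delta = 49 - 22 = 27
New sum = old_sum + delta = 98 + (27) = 125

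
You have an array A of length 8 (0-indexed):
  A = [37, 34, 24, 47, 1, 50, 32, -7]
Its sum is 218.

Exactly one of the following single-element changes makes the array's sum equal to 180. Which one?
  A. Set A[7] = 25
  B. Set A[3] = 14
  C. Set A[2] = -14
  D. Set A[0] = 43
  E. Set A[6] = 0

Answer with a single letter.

Answer: C

Derivation:
Option A: A[7] -7->25, delta=32, new_sum=218+(32)=250
Option B: A[3] 47->14, delta=-33, new_sum=218+(-33)=185
Option C: A[2] 24->-14, delta=-38, new_sum=218+(-38)=180 <-- matches target
Option D: A[0] 37->43, delta=6, new_sum=218+(6)=224
Option E: A[6] 32->0, delta=-32, new_sum=218+(-32)=186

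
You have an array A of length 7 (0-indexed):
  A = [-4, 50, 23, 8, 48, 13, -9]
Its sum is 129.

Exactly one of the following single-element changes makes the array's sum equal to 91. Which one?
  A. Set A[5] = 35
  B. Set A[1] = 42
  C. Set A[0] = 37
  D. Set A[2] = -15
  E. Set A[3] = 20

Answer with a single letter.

Answer: D

Derivation:
Option A: A[5] 13->35, delta=22, new_sum=129+(22)=151
Option B: A[1] 50->42, delta=-8, new_sum=129+(-8)=121
Option C: A[0] -4->37, delta=41, new_sum=129+(41)=170
Option D: A[2] 23->-15, delta=-38, new_sum=129+(-38)=91 <-- matches target
Option E: A[3] 8->20, delta=12, new_sum=129+(12)=141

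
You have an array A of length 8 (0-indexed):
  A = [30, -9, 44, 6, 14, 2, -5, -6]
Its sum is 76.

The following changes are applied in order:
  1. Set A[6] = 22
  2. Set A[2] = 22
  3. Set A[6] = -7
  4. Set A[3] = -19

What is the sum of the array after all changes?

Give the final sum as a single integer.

Answer: 27

Derivation:
Initial sum: 76
Change 1: A[6] -5 -> 22, delta = 27, sum = 103
Change 2: A[2] 44 -> 22, delta = -22, sum = 81
Change 3: A[6] 22 -> -7, delta = -29, sum = 52
Change 4: A[3] 6 -> -19, delta = -25, sum = 27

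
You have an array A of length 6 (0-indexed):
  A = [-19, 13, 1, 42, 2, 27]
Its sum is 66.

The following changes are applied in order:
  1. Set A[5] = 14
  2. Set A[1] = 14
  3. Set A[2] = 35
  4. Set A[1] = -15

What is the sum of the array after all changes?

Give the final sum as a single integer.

Initial sum: 66
Change 1: A[5] 27 -> 14, delta = -13, sum = 53
Change 2: A[1] 13 -> 14, delta = 1, sum = 54
Change 3: A[2] 1 -> 35, delta = 34, sum = 88
Change 4: A[1] 14 -> -15, delta = -29, sum = 59

Answer: 59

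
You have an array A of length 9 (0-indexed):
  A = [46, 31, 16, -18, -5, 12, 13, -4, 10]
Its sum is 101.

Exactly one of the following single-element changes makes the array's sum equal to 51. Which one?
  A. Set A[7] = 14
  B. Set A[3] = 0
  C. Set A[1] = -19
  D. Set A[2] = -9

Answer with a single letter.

Option A: A[7] -4->14, delta=18, new_sum=101+(18)=119
Option B: A[3] -18->0, delta=18, new_sum=101+(18)=119
Option C: A[1] 31->-19, delta=-50, new_sum=101+(-50)=51 <-- matches target
Option D: A[2] 16->-9, delta=-25, new_sum=101+(-25)=76

Answer: C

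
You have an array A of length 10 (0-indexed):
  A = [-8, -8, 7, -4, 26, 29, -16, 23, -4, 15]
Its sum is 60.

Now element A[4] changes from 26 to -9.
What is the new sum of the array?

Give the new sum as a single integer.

Answer: 25

Derivation:
Old value at index 4: 26
New value at index 4: -9
Delta = -9 - 26 = -35
New sum = old_sum + delta = 60 + (-35) = 25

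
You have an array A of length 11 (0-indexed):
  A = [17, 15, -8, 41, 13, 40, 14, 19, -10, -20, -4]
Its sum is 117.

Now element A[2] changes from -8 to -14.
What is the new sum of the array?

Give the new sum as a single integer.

Answer: 111

Derivation:
Old value at index 2: -8
New value at index 2: -14
Delta = -14 - -8 = -6
New sum = old_sum + delta = 117 + (-6) = 111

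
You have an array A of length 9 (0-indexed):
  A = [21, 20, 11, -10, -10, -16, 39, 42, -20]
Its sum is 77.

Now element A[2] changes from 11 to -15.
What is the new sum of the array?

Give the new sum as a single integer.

Answer: 51

Derivation:
Old value at index 2: 11
New value at index 2: -15
Delta = -15 - 11 = -26
New sum = old_sum + delta = 77 + (-26) = 51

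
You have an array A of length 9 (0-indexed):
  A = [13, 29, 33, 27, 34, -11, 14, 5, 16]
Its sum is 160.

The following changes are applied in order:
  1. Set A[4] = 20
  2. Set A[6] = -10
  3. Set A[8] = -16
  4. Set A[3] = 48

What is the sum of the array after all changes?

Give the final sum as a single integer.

Initial sum: 160
Change 1: A[4] 34 -> 20, delta = -14, sum = 146
Change 2: A[6] 14 -> -10, delta = -24, sum = 122
Change 3: A[8] 16 -> -16, delta = -32, sum = 90
Change 4: A[3] 27 -> 48, delta = 21, sum = 111

Answer: 111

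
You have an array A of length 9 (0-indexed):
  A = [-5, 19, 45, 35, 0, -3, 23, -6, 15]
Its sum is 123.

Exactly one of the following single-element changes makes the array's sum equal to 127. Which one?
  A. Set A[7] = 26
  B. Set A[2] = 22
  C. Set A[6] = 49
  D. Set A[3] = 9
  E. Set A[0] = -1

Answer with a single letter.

Option A: A[7] -6->26, delta=32, new_sum=123+(32)=155
Option B: A[2] 45->22, delta=-23, new_sum=123+(-23)=100
Option C: A[6] 23->49, delta=26, new_sum=123+(26)=149
Option D: A[3] 35->9, delta=-26, new_sum=123+(-26)=97
Option E: A[0] -5->-1, delta=4, new_sum=123+(4)=127 <-- matches target

Answer: E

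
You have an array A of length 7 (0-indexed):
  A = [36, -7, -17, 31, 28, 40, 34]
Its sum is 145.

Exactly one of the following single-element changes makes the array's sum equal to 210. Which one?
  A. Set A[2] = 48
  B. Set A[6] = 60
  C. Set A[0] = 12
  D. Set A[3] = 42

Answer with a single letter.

Answer: A

Derivation:
Option A: A[2] -17->48, delta=65, new_sum=145+(65)=210 <-- matches target
Option B: A[6] 34->60, delta=26, new_sum=145+(26)=171
Option C: A[0] 36->12, delta=-24, new_sum=145+(-24)=121
Option D: A[3] 31->42, delta=11, new_sum=145+(11)=156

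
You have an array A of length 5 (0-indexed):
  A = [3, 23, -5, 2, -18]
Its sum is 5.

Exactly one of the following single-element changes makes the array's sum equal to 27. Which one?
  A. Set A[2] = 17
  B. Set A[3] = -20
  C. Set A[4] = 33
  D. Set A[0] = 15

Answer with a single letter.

Answer: A

Derivation:
Option A: A[2] -5->17, delta=22, new_sum=5+(22)=27 <-- matches target
Option B: A[3] 2->-20, delta=-22, new_sum=5+(-22)=-17
Option C: A[4] -18->33, delta=51, new_sum=5+(51)=56
Option D: A[0] 3->15, delta=12, new_sum=5+(12)=17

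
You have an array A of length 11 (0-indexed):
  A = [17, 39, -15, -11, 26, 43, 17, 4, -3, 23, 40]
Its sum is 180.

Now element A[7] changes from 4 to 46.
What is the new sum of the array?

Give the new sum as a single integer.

Answer: 222

Derivation:
Old value at index 7: 4
New value at index 7: 46
Delta = 46 - 4 = 42
New sum = old_sum + delta = 180 + (42) = 222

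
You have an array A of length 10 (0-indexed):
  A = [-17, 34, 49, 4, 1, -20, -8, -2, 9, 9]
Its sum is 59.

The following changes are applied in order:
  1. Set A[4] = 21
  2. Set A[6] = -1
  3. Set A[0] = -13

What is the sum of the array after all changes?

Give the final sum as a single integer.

Initial sum: 59
Change 1: A[4] 1 -> 21, delta = 20, sum = 79
Change 2: A[6] -8 -> -1, delta = 7, sum = 86
Change 3: A[0] -17 -> -13, delta = 4, sum = 90

Answer: 90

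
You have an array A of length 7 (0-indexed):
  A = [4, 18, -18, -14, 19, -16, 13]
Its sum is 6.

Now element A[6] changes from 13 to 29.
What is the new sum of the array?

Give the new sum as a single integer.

Answer: 22

Derivation:
Old value at index 6: 13
New value at index 6: 29
Delta = 29 - 13 = 16
New sum = old_sum + delta = 6 + (16) = 22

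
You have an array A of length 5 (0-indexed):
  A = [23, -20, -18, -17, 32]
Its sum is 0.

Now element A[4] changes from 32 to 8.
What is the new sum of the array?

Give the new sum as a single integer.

Old value at index 4: 32
New value at index 4: 8
Delta = 8 - 32 = -24
New sum = old_sum + delta = 0 + (-24) = -24

Answer: -24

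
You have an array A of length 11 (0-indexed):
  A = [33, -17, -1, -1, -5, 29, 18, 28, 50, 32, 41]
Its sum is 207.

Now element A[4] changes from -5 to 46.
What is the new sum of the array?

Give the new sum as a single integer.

Old value at index 4: -5
New value at index 4: 46
Delta = 46 - -5 = 51
New sum = old_sum + delta = 207 + (51) = 258

Answer: 258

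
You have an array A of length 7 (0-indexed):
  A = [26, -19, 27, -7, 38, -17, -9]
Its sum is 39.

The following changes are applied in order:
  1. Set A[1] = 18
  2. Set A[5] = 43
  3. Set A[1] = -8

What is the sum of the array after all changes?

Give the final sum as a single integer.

Initial sum: 39
Change 1: A[1] -19 -> 18, delta = 37, sum = 76
Change 2: A[5] -17 -> 43, delta = 60, sum = 136
Change 3: A[1] 18 -> -8, delta = -26, sum = 110

Answer: 110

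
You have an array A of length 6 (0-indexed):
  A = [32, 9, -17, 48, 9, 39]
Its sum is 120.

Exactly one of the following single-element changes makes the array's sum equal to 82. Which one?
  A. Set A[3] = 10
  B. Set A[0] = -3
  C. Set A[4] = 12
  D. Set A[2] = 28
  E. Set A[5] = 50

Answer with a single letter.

Option A: A[3] 48->10, delta=-38, new_sum=120+(-38)=82 <-- matches target
Option B: A[0] 32->-3, delta=-35, new_sum=120+(-35)=85
Option C: A[4] 9->12, delta=3, new_sum=120+(3)=123
Option D: A[2] -17->28, delta=45, new_sum=120+(45)=165
Option E: A[5] 39->50, delta=11, new_sum=120+(11)=131

Answer: A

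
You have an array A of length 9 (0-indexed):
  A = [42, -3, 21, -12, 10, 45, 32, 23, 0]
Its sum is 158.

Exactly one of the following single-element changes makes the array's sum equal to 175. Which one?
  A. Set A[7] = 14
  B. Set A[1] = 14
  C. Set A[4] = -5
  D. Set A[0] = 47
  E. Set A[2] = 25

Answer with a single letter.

Answer: B

Derivation:
Option A: A[7] 23->14, delta=-9, new_sum=158+(-9)=149
Option B: A[1] -3->14, delta=17, new_sum=158+(17)=175 <-- matches target
Option C: A[4] 10->-5, delta=-15, new_sum=158+(-15)=143
Option D: A[0] 42->47, delta=5, new_sum=158+(5)=163
Option E: A[2] 21->25, delta=4, new_sum=158+(4)=162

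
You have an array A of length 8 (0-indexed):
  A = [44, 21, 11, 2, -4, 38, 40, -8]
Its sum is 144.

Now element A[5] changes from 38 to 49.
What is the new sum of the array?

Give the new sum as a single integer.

Old value at index 5: 38
New value at index 5: 49
Delta = 49 - 38 = 11
New sum = old_sum + delta = 144 + (11) = 155

Answer: 155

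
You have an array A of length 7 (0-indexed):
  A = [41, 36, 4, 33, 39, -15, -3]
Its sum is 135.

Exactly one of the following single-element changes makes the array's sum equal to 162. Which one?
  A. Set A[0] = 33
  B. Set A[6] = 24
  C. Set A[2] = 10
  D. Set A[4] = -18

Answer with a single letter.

Answer: B

Derivation:
Option A: A[0] 41->33, delta=-8, new_sum=135+(-8)=127
Option B: A[6] -3->24, delta=27, new_sum=135+(27)=162 <-- matches target
Option C: A[2] 4->10, delta=6, new_sum=135+(6)=141
Option D: A[4] 39->-18, delta=-57, new_sum=135+(-57)=78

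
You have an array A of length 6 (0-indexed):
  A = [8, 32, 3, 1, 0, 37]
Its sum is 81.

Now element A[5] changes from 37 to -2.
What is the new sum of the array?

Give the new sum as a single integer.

Answer: 42

Derivation:
Old value at index 5: 37
New value at index 5: -2
Delta = -2 - 37 = -39
New sum = old_sum + delta = 81 + (-39) = 42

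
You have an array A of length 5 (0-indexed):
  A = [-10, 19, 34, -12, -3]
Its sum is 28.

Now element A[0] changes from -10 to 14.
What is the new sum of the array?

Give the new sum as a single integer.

Old value at index 0: -10
New value at index 0: 14
Delta = 14 - -10 = 24
New sum = old_sum + delta = 28 + (24) = 52

Answer: 52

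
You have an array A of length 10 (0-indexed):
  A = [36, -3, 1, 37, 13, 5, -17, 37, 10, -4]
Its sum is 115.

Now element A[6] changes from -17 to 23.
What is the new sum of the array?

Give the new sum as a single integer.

Old value at index 6: -17
New value at index 6: 23
Delta = 23 - -17 = 40
New sum = old_sum + delta = 115 + (40) = 155

Answer: 155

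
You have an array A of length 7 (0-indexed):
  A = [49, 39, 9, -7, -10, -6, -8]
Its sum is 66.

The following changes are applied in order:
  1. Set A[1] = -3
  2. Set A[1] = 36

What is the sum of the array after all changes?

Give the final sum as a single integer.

Answer: 63

Derivation:
Initial sum: 66
Change 1: A[1] 39 -> -3, delta = -42, sum = 24
Change 2: A[1] -3 -> 36, delta = 39, sum = 63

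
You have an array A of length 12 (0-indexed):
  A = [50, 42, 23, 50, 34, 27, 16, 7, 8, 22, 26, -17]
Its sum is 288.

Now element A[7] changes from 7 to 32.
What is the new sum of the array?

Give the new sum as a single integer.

Old value at index 7: 7
New value at index 7: 32
Delta = 32 - 7 = 25
New sum = old_sum + delta = 288 + (25) = 313

Answer: 313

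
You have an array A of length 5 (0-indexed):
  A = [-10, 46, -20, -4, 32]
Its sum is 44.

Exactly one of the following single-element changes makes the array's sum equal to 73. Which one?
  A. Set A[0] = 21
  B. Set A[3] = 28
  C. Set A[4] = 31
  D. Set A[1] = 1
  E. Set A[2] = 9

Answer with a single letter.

Answer: E

Derivation:
Option A: A[0] -10->21, delta=31, new_sum=44+(31)=75
Option B: A[3] -4->28, delta=32, new_sum=44+(32)=76
Option C: A[4] 32->31, delta=-1, new_sum=44+(-1)=43
Option D: A[1] 46->1, delta=-45, new_sum=44+(-45)=-1
Option E: A[2] -20->9, delta=29, new_sum=44+(29)=73 <-- matches target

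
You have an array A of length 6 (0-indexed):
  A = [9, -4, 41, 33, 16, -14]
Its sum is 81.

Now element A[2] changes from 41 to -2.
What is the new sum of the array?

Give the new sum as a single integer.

Old value at index 2: 41
New value at index 2: -2
Delta = -2 - 41 = -43
New sum = old_sum + delta = 81 + (-43) = 38

Answer: 38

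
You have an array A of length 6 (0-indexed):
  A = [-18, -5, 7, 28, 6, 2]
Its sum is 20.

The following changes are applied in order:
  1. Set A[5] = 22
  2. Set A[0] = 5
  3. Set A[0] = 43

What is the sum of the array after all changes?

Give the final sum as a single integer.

Initial sum: 20
Change 1: A[5] 2 -> 22, delta = 20, sum = 40
Change 2: A[0] -18 -> 5, delta = 23, sum = 63
Change 3: A[0] 5 -> 43, delta = 38, sum = 101

Answer: 101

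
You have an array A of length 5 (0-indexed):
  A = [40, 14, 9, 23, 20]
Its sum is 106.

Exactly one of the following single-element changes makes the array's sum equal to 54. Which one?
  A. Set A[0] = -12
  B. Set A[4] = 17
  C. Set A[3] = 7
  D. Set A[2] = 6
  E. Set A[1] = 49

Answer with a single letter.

Answer: A

Derivation:
Option A: A[0] 40->-12, delta=-52, new_sum=106+(-52)=54 <-- matches target
Option B: A[4] 20->17, delta=-3, new_sum=106+(-3)=103
Option C: A[3] 23->7, delta=-16, new_sum=106+(-16)=90
Option D: A[2] 9->6, delta=-3, new_sum=106+(-3)=103
Option E: A[1] 14->49, delta=35, new_sum=106+(35)=141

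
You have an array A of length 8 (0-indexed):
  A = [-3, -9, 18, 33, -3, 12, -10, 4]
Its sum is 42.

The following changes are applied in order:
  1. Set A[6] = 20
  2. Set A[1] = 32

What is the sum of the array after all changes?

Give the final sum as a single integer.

Initial sum: 42
Change 1: A[6] -10 -> 20, delta = 30, sum = 72
Change 2: A[1] -9 -> 32, delta = 41, sum = 113

Answer: 113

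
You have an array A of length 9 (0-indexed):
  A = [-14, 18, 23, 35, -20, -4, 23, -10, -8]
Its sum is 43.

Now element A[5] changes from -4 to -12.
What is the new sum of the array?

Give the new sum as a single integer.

Old value at index 5: -4
New value at index 5: -12
Delta = -12 - -4 = -8
New sum = old_sum + delta = 43 + (-8) = 35

Answer: 35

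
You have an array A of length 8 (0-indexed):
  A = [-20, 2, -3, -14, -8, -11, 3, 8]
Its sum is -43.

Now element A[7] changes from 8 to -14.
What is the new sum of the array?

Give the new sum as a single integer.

Old value at index 7: 8
New value at index 7: -14
Delta = -14 - 8 = -22
New sum = old_sum + delta = -43 + (-22) = -65

Answer: -65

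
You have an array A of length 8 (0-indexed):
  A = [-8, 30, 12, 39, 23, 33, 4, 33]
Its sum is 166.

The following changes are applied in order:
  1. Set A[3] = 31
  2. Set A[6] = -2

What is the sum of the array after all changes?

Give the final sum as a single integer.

Initial sum: 166
Change 1: A[3] 39 -> 31, delta = -8, sum = 158
Change 2: A[6] 4 -> -2, delta = -6, sum = 152

Answer: 152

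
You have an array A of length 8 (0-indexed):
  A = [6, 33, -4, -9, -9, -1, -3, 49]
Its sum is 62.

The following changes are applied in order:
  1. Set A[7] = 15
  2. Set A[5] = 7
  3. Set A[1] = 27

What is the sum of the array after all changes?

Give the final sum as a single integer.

Initial sum: 62
Change 1: A[7] 49 -> 15, delta = -34, sum = 28
Change 2: A[5] -1 -> 7, delta = 8, sum = 36
Change 3: A[1] 33 -> 27, delta = -6, sum = 30

Answer: 30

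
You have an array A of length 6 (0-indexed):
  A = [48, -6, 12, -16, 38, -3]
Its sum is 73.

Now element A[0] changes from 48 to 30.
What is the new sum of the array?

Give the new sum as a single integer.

Old value at index 0: 48
New value at index 0: 30
Delta = 30 - 48 = -18
New sum = old_sum + delta = 73 + (-18) = 55

Answer: 55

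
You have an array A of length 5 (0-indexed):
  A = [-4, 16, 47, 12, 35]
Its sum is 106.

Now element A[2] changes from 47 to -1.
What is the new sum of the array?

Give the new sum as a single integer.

Old value at index 2: 47
New value at index 2: -1
Delta = -1 - 47 = -48
New sum = old_sum + delta = 106 + (-48) = 58

Answer: 58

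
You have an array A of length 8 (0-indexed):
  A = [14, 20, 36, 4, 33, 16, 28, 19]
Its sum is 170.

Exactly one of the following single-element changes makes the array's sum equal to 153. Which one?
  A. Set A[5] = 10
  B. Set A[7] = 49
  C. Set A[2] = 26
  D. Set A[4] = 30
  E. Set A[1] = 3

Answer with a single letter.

Option A: A[5] 16->10, delta=-6, new_sum=170+(-6)=164
Option B: A[7] 19->49, delta=30, new_sum=170+(30)=200
Option C: A[2] 36->26, delta=-10, new_sum=170+(-10)=160
Option D: A[4] 33->30, delta=-3, new_sum=170+(-3)=167
Option E: A[1] 20->3, delta=-17, new_sum=170+(-17)=153 <-- matches target

Answer: E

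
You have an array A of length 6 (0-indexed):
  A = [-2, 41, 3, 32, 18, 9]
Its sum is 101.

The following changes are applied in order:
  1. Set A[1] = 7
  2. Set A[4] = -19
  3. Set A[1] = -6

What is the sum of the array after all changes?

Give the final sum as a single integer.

Initial sum: 101
Change 1: A[1] 41 -> 7, delta = -34, sum = 67
Change 2: A[4] 18 -> -19, delta = -37, sum = 30
Change 3: A[1] 7 -> -6, delta = -13, sum = 17

Answer: 17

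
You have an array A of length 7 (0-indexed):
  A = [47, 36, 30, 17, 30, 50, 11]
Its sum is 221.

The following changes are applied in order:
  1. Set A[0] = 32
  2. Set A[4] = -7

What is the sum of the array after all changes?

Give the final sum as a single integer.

Initial sum: 221
Change 1: A[0] 47 -> 32, delta = -15, sum = 206
Change 2: A[4] 30 -> -7, delta = -37, sum = 169

Answer: 169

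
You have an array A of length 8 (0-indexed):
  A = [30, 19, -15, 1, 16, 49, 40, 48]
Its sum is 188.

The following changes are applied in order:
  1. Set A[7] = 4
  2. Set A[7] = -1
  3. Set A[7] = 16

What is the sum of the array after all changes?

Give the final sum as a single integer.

Initial sum: 188
Change 1: A[7] 48 -> 4, delta = -44, sum = 144
Change 2: A[7] 4 -> -1, delta = -5, sum = 139
Change 3: A[7] -1 -> 16, delta = 17, sum = 156

Answer: 156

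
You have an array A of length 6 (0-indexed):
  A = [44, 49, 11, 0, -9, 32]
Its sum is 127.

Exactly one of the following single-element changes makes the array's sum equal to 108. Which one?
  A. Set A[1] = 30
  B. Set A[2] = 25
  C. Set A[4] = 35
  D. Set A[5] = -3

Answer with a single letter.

Answer: A

Derivation:
Option A: A[1] 49->30, delta=-19, new_sum=127+(-19)=108 <-- matches target
Option B: A[2] 11->25, delta=14, new_sum=127+(14)=141
Option C: A[4] -9->35, delta=44, new_sum=127+(44)=171
Option D: A[5] 32->-3, delta=-35, new_sum=127+(-35)=92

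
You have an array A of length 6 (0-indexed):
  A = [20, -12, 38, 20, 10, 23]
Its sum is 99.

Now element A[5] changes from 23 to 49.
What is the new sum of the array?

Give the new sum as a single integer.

Answer: 125

Derivation:
Old value at index 5: 23
New value at index 5: 49
Delta = 49 - 23 = 26
New sum = old_sum + delta = 99 + (26) = 125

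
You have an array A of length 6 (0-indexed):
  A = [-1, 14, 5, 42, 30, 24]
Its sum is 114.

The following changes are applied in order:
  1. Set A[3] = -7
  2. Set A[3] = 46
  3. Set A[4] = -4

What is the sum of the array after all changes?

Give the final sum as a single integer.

Answer: 84

Derivation:
Initial sum: 114
Change 1: A[3] 42 -> -7, delta = -49, sum = 65
Change 2: A[3] -7 -> 46, delta = 53, sum = 118
Change 3: A[4] 30 -> -4, delta = -34, sum = 84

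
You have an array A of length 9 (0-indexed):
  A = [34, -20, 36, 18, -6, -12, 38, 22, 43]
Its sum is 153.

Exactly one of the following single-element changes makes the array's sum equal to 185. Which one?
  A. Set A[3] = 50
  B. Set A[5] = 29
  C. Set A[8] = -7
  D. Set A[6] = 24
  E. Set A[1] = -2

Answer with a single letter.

Option A: A[3] 18->50, delta=32, new_sum=153+(32)=185 <-- matches target
Option B: A[5] -12->29, delta=41, new_sum=153+(41)=194
Option C: A[8] 43->-7, delta=-50, new_sum=153+(-50)=103
Option D: A[6] 38->24, delta=-14, new_sum=153+(-14)=139
Option E: A[1] -20->-2, delta=18, new_sum=153+(18)=171

Answer: A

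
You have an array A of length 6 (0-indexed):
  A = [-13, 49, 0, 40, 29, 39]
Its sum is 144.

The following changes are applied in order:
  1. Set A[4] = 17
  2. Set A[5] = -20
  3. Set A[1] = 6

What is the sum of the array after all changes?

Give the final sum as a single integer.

Initial sum: 144
Change 1: A[4] 29 -> 17, delta = -12, sum = 132
Change 2: A[5] 39 -> -20, delta = -59, sum = 73
Change 3: A[1] 49 -> 6, delta = -43, sum = 30

Answer: 30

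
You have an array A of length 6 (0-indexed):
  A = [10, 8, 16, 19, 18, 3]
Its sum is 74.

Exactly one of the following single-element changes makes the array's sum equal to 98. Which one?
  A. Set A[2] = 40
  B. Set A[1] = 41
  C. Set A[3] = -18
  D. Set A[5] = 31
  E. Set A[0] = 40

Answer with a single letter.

Answer: A

Derivation:
Option A: A[2] 16->40, delta=24, new_sum=74+(24)=98 <-- matches target
Option B: A[1] 8->41, delta=33, new_sum=74+(33)=107
Option C: A[3] 19->-18, delta=-37, new_sum=74+(-37)=37
Option D: A[5] 3->31, delta=28, new_sum=74+(28)=102
Option E: A[0] 10->40, delta=30, new_sum=74+(30)=104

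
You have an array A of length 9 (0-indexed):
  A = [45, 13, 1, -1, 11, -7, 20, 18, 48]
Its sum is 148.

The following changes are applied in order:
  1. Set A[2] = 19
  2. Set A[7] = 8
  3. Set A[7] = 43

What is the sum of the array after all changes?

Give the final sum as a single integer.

Initial sum: 148
Change 1: A[2] 1 -> 19, delta = 18, sum = 166
Change 2: A[7] 18 -> 8, delta = -10, sum = 156
Change 3: A[7] 8 -> 43, delta = 35, sum = 191

Answer: 191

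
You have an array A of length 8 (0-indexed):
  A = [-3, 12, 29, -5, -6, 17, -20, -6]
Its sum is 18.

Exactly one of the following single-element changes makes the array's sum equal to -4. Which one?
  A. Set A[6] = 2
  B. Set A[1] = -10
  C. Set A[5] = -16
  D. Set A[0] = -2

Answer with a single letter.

Option A: A[6] -20->2, delta=22, new_sum=18+(22)=40
Option B: A[1] 12->-10, delta=-22, new_sum=18+(-22)=-4 <-- matches target
Option C: A[5] 17->-16, delta=-33, new_sum=18+(-33)=-15
Option D: A[0] -3->-2, delta=1, new_sum=18+(1)=19

Answer: B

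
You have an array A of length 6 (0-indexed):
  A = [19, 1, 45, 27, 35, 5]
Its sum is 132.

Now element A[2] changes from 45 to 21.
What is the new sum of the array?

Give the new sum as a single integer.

Answer: 108

Derivation:
Old value at index 2: 45
New value at index 2: 21
Delta = 21 - 45 = -24
New sum = old_sum + delta = 132 + (-24) = 108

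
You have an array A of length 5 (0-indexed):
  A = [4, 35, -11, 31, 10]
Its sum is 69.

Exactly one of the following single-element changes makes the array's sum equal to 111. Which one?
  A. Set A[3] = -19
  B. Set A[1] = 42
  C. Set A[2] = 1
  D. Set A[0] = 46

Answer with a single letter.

Option A: A[3] 31->-19, delta=-50, new_sum=69+(-50)=19
Option B: A[1] 35->42, delta=7, new_sum=69+(7)=76
Option C: A[2] -11->1, delta=12, new_sum=69+(12)=81
Option D: A[0] 4->46, delta=42, new_sum=69+(42)=111 <-- matches target

Answer: D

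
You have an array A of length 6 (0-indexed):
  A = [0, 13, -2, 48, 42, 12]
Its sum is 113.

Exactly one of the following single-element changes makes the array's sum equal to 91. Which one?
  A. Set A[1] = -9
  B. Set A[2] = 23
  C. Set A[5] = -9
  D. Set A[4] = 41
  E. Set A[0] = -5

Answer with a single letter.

Answer: A

Derivation:
Option A: A[1] 13->-9, delta=-22, new_sum=113+(-22)=91 <-- matches target
Option B: A[2] -2->23, delta=25, new_sum=113+(25)=138
Option C: A[5] 12->-9, delta=-21, new_sum=113+(-21)=92
Option D: A[4] 42->41, delta=-1, new_sum=113+(-1)=112
Option E: A[0] 0->-5, delta=-5, new_sum=113+(-5)=108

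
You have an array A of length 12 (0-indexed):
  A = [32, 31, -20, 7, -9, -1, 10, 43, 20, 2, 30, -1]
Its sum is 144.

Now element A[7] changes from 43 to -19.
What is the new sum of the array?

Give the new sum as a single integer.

Answer: 82

Derivation:
Old value at index 7: 43
New value at index 7: -19
Delta = -19 - 43 = -62
New sum = old_sum + delta = 144 + (-62) = 82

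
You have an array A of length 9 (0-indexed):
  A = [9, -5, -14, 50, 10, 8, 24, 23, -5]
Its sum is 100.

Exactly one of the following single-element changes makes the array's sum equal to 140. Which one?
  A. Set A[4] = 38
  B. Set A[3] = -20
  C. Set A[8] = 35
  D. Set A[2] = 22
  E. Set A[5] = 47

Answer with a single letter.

Answer: C

Derivation:
Option A: A[4] 10->38, delta=28, new_sum=100+(28)=128
Option B: A[3] 50->-20, delta=-70, new_sum=100+(-70)=30
Option C: A[8] -5->35, delta=40, new_sum=100+(40)=140 <-- matches target
Option D: A[2] -14->22, delta=36, new_sum=100+(36)=136
Option E: A[5] 8->47, delta=39, new_sum=100+(39)=139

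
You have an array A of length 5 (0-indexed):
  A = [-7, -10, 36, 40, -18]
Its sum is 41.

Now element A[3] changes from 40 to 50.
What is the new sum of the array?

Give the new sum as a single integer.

Answer: 51

Derivation:
Old value at index 3: 40
New value at index 3: 50
Delta = 50 - 40 = 10
New sum = old_sum + delta = 41 + (10) = 51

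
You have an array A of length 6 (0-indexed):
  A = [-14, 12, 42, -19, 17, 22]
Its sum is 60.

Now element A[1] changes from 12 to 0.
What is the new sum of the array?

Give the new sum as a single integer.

Answer: 48

Derivation:
Old value at index 1: 12
New value at index 1: 0
Delta = 0 - 12 = -12
New sum = old_sum + delta = 60 + (-12) = 48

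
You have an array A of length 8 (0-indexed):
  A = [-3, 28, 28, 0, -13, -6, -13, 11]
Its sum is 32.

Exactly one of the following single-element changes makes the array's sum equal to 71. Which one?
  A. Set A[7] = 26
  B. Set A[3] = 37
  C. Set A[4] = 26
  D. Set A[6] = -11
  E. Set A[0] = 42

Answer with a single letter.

Option A: A[7] 11->26, delta=15, new_sum=32+(15)=47
Option B: A[3] 0->37, delta=37, new_sum=32+(37)=69
Option C: A[4] -13->26, delta=39, new_sum=32+(39)=71 <-- matches target
Option D: A[6] -13->-11, delta=2, new_sum=32+(2)=34
Option E: A[0] -3->42, delta=45, new_sum=32+(45)=77

Answer: C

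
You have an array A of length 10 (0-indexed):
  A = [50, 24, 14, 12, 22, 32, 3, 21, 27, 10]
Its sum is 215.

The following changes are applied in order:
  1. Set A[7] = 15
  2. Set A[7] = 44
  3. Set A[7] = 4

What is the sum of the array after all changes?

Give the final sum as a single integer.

Answer: 198

Derivation:
Initial sum: 215
Change 1: A[7] 21 -> 15, delta = -6, sum = 209
Change 2: A[7] 15 -> 44, delta = 29, sum = 238
Change 3: A[7] 44 -> 4, delta = -40, sum = 198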